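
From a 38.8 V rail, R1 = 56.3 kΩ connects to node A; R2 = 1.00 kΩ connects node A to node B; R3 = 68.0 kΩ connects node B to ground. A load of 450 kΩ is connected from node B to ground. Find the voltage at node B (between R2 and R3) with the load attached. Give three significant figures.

At node B, R3 is in parallel with the load: R3‖R_L = 59.07 kΩ.
Below node A the resistance is R2 + (R3‖R_L) = 60.07 kΩ, so V_A = 38.8 × 60.07/116.4 = 20.03 V.
Then V_B = V_A × (R3‖R_L)/(R2 + R3‖R_L) = 20.03 × 59.07/60.07 = 19.7 V.

V ≈ 19.7 V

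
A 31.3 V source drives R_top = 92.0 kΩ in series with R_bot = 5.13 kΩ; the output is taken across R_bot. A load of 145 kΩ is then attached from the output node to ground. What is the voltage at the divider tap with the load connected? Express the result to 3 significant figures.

V_out ≈ 1.60 V

The load sits in parallel with R_bot: R_bot‖R_L = (5.13 × 145) / (5.13 + 145) = 4.955 kΩ.
V_out = 31.3 × 4.955 / (92.0 + 4.955) = 31.3 × 4.955/96.95 = 1.60 V.
(Unloaded it would have been 1.65 V.)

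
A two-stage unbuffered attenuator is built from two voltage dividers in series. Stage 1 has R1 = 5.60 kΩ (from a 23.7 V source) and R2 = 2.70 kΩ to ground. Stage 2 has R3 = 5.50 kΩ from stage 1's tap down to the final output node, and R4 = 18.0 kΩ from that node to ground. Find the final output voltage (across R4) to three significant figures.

Stage 2 presents R3+R4 = 23.50 kΩ as a load on stage 1's tap.
Stage 1's lower leg becomes R2‖(R3+R4) = 2.422 kΩ, so V_mid = 23.7 × 2.422/8.022 = 7.155 V.
Stage 2 is itself unloaded: V_out = V_mid × R4/(R3+R4) = 7.155 × 18.0/23.50 = 5.48 V.

V_out ≈ 5.48 V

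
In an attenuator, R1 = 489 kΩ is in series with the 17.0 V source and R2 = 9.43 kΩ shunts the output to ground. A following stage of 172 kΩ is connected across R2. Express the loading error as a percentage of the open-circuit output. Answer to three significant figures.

The divider's output (Thévenin) resistance is R1‖R2 = 9.252 kΩ.
Fractional drop under load = R_th/(R_th + R_L) = 9.252 / (9.252 + 172) = 0.05104.
So the output falls by 5.10 %.

5.10 %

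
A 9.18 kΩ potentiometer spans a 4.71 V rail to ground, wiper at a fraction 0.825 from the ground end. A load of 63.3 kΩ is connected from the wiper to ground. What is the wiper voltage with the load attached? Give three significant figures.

V ≈ 3.81 V

The wiper splits the pot into (1−α)R = 1.607 kΩ above and αR = 7.574 kΩ below.
Lower section ‖ load = 6.764 kΩ.
V_wiper = 4.71 × 6.764/(1.607 + 6.764) = 3.81 V.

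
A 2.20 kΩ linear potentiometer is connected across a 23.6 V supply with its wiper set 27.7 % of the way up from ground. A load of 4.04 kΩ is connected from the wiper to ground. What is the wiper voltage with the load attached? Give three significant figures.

The wiper splits the pot into (1−α)R = 1591 Ω above and αR = 609.4 Ω below.
Lower section ‖ load = 529.5 Ω.
V_wiper = 23.6 × 529.5/(1591 + 529.5) = 5.89 V.

V ≈ 5.89 V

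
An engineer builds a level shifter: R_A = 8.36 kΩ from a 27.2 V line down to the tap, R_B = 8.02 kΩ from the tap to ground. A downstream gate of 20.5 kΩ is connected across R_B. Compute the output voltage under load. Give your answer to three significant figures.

The load sits in parallel with R_B: R_B‖R_L = (8.02 × 20.5) / (8.02 + 20.5) = 5.765 kΩ.
V_out = 27.2 × 5.765 / (8.36 + 5.765) = 27.2 × 5.765/14.12 = 11.1 V.

V_out ≈ 11.1 V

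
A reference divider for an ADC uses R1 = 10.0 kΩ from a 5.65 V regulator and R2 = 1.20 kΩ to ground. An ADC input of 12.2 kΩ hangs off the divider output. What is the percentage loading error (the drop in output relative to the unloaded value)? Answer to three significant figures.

Unloaded V = 5.65 × 1.20/11.20 = 0.60536 V.
Loaded: R2‖R_L = 1.093 kΩ, giving V = 5.65 × 1.093/11.09 = 0.55649 V.
Drop = (0.60536 − 0.55649) / 0.60536 = 8.07 %.

8.07 %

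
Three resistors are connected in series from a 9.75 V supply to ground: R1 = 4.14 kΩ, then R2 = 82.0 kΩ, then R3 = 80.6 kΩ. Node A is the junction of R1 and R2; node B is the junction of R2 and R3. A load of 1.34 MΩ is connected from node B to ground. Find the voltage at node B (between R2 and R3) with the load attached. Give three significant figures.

V ≈ 4.57 V

At node B, R3 is in parallel with the load: R3‖R_L = 76.03 kΩ.
Below node A the resistance is R2 + (R3‖R_L) = 158.0 kΩ, so V_A = 9.75 × 158.0/162.2 = 9.501 V.
Then V_B = V_A × (R3‖R_L)/(R2 + R3‖R_L) = 9.501 × 76.03/158.0 = 4.57 V.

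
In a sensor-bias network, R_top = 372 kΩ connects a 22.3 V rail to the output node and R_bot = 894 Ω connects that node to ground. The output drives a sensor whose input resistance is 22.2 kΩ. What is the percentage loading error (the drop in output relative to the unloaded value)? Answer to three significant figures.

3.86 %

The divider's output (Thévenin) resistance is R_top‖R_bot = 891.9 Ω.
Fractional drop under load = R_th/(R_th + R_L) = 891.9 / (891.9 + 22200) = 0.03862.
So the output falls by 3.86 %.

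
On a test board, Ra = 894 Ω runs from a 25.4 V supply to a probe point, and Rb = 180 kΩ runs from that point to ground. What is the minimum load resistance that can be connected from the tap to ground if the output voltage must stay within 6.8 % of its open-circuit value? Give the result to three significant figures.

R_L(min) ≈ 12.2 kΩ

Output resistance R_th = Ra‖Rb = (894 × 180000)/180900 = 889.6 Ω.
The fractional drop is R_th/(R_th + R_L); requiring this ≤ 0.0680 gives R_L ≥ R_th(1/0.0680 − 1) = 889.6 × 13.71 = 12.2 kΩ.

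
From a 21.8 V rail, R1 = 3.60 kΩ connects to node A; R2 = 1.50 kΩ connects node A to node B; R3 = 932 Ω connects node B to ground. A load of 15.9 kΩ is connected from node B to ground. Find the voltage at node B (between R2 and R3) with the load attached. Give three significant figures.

At node B, R3 is in parallel with the load: R3‖R_L = 880.4 Ω.
Below node A the resistance is R2 + (R3‖R_L) = 2380 Ω, so V_A = 21.8 × 2380/5980 = 8.677 V.
Then V_B = V_A × (R3‖R_L)/(R2 + R3‖R_L) = 8.677 × 880.4/2380 = 3.21 V.

V ≈ 3.21 V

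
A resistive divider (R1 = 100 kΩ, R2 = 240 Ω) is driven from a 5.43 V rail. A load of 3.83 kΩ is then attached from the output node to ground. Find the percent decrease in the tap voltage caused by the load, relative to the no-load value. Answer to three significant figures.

5.88 %

The divider's output (Thévenin) resistance is R1‖R2 = 239.4 Ω.
Fractional drop under load = R_th/(R_th + R_L) = 239.4 / (239.4 + 3830) = 0.05884.
So the output falls by 5.88 %.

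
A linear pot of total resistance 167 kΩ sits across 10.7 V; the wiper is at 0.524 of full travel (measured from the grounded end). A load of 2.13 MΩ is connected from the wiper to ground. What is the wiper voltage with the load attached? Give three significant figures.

The wiper splits the pot into (1−α)R = 79.49 kΩ above and αR = 87.51 kΩ below.
Lower section ‖ load = 84.05 kΩ.
V_wiper = 10.7 × 84.05/(79.49 + 84.05) = 5.50 V.

V ≈ 5.50 V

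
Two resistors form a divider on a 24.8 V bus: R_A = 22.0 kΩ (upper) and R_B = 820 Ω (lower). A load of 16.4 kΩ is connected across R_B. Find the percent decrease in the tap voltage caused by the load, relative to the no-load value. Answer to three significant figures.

The divider's output (Thévenin) resistance is R_A‖R_B = 790.5 Ω.
Fractional drop under load = R_th/(R_th + R_L) = 790.5 / (790.5 + 16400) = 0.04599.
So the output falls by 4.60 %.

4.60 %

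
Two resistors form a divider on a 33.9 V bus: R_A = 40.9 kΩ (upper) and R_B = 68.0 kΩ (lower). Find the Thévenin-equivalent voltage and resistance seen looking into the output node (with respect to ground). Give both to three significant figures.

V_th is the open-circuit tap voltage: 33.9 × 68.0/(40.9 + 68.0) = 21.2 V.
With the supply zeroed, R_A and R_B appear in parallel from the tap: R_th = R_A‖R_B = (40.9 × 68.0)/108.9 = 25.5 kΩ.

V_th = 21.2 V, R_th = 25.5 kΩ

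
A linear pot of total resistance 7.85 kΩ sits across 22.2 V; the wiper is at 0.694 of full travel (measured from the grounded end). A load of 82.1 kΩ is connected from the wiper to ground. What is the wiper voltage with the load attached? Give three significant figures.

The wiper splits the pot into (1−α)R = 2.402 kΩ above and αR = 5.448 kΩ below.
Lower section ‖ load = 5.109 kΩ.
V_wiper = 22.2 × 5.109/(2.402 + 5.109) = 15.1 V.

V ≈ 15.1 V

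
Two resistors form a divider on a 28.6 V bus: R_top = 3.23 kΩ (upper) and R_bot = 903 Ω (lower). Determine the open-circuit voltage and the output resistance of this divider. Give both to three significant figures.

V_th = 6.25 V, R_th = 706 Ω

V_th is the open-circuit tap voltage: 28.6 × 903/(3230 + 903) = 6.25 V.
With the supply zeroed, R_top and R_bot appear in parallel from the tap: R_th = R_top‖R_bot = (3230 × 903)/4133 = 706 Ω.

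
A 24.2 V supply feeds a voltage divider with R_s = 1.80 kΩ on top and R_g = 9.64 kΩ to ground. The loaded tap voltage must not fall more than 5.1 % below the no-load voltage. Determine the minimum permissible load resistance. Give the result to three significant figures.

R_L(min) ≈ 28.2 kΩ

Output resistance R_th = R_s‖R_g = (1.80 × 9.64)/11.44 = 1.517 kΩ.
The fractional drop is R_th/(R_th + R_L); requiring this ≤ 0.0510 gives R_L ≥ R_th(1/0.0510 − 1) = 1.517 × 18.61 = 28.2 kΩ.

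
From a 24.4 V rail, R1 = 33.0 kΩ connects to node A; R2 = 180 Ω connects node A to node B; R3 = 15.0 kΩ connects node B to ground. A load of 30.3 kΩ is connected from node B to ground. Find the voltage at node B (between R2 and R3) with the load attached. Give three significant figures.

V ≈ 5.67 V

At node B, R3 is in parallel with the load: R3‖R_L = 10030 Ω.
Below node A the resistance is R2 + (R3‖R_L) = 10210 Ω, so V_A = 24.4 × 10210/43210 = 5.767 V.
Then V_B = V_A × (R3‖R_L)/(R2 + R3‖R_L) = 5.767 × 10030/10210 = 5.67 V.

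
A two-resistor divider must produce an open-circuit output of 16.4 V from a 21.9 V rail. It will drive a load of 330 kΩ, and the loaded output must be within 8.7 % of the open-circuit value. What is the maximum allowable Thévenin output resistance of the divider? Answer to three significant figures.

Loading drop = R_th/(R_th + R_L) ≤ 0.0870, so R_th ≤ R_L · ε/(1−ε) = 330 kΩ × 0.0870/0.9130 = 31.4 kΩ.

R_th ≤ 31.4 kΩ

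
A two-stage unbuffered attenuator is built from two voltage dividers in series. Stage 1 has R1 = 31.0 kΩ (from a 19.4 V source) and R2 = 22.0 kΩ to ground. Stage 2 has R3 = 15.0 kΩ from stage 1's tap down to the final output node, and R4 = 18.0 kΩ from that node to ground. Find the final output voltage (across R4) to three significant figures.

V_out ≈ 3.16 V

Stage 2 presents R3+R4 = 33.00 kΩ as a load on stage 1's tap.
Stage 1's lower leg becomes R2‖(R3+R4) = 13.20 kΩ, so V_mid = 19.4 × 13.20/44.20 = 5.794 V.
Stage 2 is itself unloaded: V_out = V_mid × R4/(R3+R4) = 5.794 × 18.0/33.00 = 3.16 V.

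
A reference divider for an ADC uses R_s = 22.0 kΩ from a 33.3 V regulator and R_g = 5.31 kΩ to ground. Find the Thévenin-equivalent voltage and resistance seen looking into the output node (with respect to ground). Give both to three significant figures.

V_th is the open-circuit tap voltage: 33.3 × 5.31/(22.0 + 5.31) = 6.47 V.
With the supply zeroed, R_s and R_g appear in parallel from the tap: R_th = R_s‖R_g = (22.0 × 5.31)/27.31 = 4.28 kΩ.

V_th = 6.47 V, R_th = 4.28 kΩ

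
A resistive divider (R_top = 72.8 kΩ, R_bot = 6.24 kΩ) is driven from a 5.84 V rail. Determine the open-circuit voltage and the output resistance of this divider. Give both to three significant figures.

V_th = 0.461 V, R_th = 5.75 kΩ

V_th is the open-circuit tap voltage: 5.84 × 6.24/(72.8 + 6.24) = 0.461 V.
With the supply zeroed, R_top and R_bot appear in parallel from the tap: R_th = R_top‖R_bot = (72.8 × 6.24)/79.04 = 5.75 kΩ.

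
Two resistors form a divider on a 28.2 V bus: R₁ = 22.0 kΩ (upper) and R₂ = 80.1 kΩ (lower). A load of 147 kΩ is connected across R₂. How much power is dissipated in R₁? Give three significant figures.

Total resistance from the source is R₁ + (R₂‖R_L) = 73.85 kΩ, so I = 28.2/73.85 kΩ = 0.3819 mA.
P = I²·R₁ = (0.3819 mA)² × 22.0 kΩ = 3.21 mW.

P ≈ 3.21 mW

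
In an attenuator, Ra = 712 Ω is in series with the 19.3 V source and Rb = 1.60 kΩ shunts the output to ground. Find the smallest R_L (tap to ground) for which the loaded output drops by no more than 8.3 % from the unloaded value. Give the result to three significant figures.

R_L(min) ≈ 5.44 kΩ

Output resistance R_th = Ra‖Rb = (712 × 1600)/2312 = 492.7 Ω.
The fractional drop is R_th/(R_th + R_L); requiring this ≤ 0.0830 gives R_L ≥ R_th(1/0.0830 − 1) = 492.7 × 11.05 = 5.44 kΩ.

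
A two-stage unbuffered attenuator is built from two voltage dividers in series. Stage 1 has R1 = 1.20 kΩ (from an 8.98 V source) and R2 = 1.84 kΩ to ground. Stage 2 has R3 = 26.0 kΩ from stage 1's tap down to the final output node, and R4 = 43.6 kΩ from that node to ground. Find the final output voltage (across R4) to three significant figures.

V_out ≈ 3.37 V

Stage 2 presents R3+R4 = 69.60 kΩ as a load on stage 1's tap.
Stage 1's lower leg becomes R2‖(R3+R4) = 1.793 kΩ, so V_mid = 8.98 × 1.793/2.993 = 5.379 V.
Stage 2 is itself unloaded: V_out = V_mid × R4/(R3+R4) = 5.379 × 43.6/69.60 = 3.37 V.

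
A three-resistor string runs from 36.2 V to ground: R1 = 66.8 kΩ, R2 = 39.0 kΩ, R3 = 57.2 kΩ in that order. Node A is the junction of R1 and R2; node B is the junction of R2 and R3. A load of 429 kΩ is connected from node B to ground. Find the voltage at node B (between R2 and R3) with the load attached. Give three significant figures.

At node B, R3 is in parallel with the load: R3‖R_L = 50.47 kΩ.
Below node A the resistance is R2 + (R3‖R_L) = 89.47 kΩ, so V_A = 36.2 × 89.47/156.3 = 20.73 V.
Then V_B = V_A × (R3‖R_L)/(R2 + R3‖R_L) = 20.73 × 50.47/89.47 = 11.7 V.

V ≈ 11.7 V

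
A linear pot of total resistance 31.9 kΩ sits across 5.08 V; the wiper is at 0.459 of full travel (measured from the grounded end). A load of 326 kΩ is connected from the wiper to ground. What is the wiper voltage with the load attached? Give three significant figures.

V ≈ 2.28 V

The wiper splits the pot into (1−α)R = 17.26 kΩ above and αR = 14.64 kΩ below.
Lower section ‖ load = 14.01 kΩ.
V_wiper = 5.08 × 14.01/(17.26 + 14.01) = 2.28 V.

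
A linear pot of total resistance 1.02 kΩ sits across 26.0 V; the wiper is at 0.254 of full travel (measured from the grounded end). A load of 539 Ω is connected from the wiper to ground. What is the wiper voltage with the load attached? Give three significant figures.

V ≈ 4.86 V

The wiper splits the pot into (1−α)R = 760.9 Ω above and αR = 259.1 Ω below.
Lower section ‖ load = 175.0 Ω.
V_wiper = 26.0 × 175.0/(760.9 + 175.0) = 4.86 V.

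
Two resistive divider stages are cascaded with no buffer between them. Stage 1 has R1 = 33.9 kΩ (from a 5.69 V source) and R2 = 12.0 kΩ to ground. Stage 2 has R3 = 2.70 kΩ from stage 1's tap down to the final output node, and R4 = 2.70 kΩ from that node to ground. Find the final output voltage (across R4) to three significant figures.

Stage 2 presents R3+R4 = 5.400 kΩ as a load on stage 1's tap.
Stage 1's lower leg becomes R2‖(R3+R4) = 3.724 kΩ, so V_mid = 5.69 × 3.724/37.62 = 0.5632 V.
Stage 2 is itself unloaded: V_out = V_mid × R4/(R3+R4) = 0.5632 × 2.70/5.400 = 0.282 V.

V_out ≈ 0.282 V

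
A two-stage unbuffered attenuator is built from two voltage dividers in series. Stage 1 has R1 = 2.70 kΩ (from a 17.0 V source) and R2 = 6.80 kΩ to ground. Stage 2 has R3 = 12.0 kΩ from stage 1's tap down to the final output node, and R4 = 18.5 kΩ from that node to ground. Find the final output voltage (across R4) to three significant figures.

V_out ≈ 6.94 V

Stage 2 presents R3+R4 = 30.50 kΩ as a load on stage 1's tap.
Stage 1's lower leg becomes R2‖(R3+R4) = 5.560 kΩ, so V_mid = 17.0 × 5.560/8.260 = 11.44 V.
Stage 2 is itself unloaded: V_out = V_mid × R4/(R3+R4) = 11.44 × 18.5/30.50 = 6.94 V.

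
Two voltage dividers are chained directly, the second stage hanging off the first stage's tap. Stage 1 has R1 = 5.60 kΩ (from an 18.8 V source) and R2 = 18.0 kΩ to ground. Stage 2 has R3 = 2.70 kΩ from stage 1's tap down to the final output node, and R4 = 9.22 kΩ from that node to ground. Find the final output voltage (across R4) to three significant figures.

V_out ≈ 8.17 V

Stage 2 presents R3+R4 = 11.92 kΩ as a load on stage 1's tap.
Stage 1's lower leg becomes R2‖(R3+R4) = 7.171 kΩ, so V_mid = 18.8 × 7.171/12.77 = 10.56 V.
Stage 2 is itself unloaded: V_out = V_mid × R4/(R3+R4) = 10.56 × 9.22/11.92 = 8.17 V.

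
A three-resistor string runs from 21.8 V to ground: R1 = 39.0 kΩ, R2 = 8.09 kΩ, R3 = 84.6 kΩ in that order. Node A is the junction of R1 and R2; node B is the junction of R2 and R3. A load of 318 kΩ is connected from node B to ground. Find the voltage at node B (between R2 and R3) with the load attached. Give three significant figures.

At node B, R3 is in parallel with the load: R3‖R_L = 66.82 kΩ.
Below node A the resistance is R2 + (R3‖R_L) = 74.91 kΩ, so V_A = 21.8 × 74.91/113.9 = 14.34 V.
Then V_B = V_A × (R3‖R_L)/(R2 + R3‖R_L) = 14.34 × 66.82/74.91 = 12.8 V.

V ≈ 12.8 V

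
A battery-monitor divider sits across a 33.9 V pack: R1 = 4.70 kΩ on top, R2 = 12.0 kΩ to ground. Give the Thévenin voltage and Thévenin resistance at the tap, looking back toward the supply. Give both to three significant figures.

V_th is the open-circuit tap voltage: 33.9 × 12.0/(4.70 + 12.0) = 24.4 V.
With the supply zeroed, R1 and R2 appear in parallel from the tap: R_th = R1‖R2 = (4.70 × 12.0)/16.70 = 3.38 kΩ.

V_th = 24.4 V, R_th = 3.38 kΩ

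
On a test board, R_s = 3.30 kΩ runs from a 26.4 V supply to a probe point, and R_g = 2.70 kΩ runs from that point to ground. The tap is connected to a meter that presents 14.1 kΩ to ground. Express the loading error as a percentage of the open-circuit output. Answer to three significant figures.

9.53 %

The divider's output (Thévenin) resistance is R_s‖R_g = 1.485 kΩ.
Fractional drop under load = R_th/(R_th + R_L) = 1.485 / (1.485 + 14.1) = 0.09528.
So the output falls by 9.53 %.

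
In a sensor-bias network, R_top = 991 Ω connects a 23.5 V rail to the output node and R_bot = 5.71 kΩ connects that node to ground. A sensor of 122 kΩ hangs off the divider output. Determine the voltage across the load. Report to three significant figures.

The load sits in parallel with R_bot: R_bot‖R_L = (5710 × 122000) / (5710 + 122000) = 5455 Ω.
V_out = 23.5 × 5455 / (991 + 5455) = 23.5 × 5455/6446 = 19.9 V.

V_out ≈ 19.9 V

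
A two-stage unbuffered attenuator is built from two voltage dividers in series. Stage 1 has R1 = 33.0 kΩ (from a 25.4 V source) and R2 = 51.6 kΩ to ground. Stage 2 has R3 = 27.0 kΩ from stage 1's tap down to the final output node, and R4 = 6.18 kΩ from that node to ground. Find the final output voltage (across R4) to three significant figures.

V_out ≈ 1.80 V

Stage 2 presents R3+R4 = 33.18 kΩ as a load on stage 1's tap.
Stage 1's lower leg becomes R2‖(R3+R4) = 20.19 kΩ, so V_mid = 25.4 × 20.19/53.19 = 9.643 V.
Stage 2 is itself unloaded: V_out = V_mid × R4/(R3+R4) = 9.643 × 6.18/33.18 = 1.80 V.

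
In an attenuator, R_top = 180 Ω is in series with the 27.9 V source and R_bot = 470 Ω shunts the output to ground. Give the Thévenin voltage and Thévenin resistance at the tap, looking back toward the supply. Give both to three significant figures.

V_th = 20.2 V, R_th = 130 Ω

V_th is the open-circuit tap voltage: 27.9 × 470/(180 + 470) = 20.2 V.
With the supply zeroed, R_top and R_bot appear in parallel from the tap: R_th = R_top‖R_bot = (180 × 470)/650.0 = 130 Ω.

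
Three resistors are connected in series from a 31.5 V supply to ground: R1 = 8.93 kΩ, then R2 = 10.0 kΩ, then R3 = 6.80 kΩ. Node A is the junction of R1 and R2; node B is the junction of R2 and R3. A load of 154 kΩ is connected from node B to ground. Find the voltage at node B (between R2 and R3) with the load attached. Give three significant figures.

V ≈ 8.06 V

At node B, R3 is in parallel with the load: R3‖R_L = 6.512 kΩ.
Below node A the resistance is R2 + (R3‖R_L) = 16.51 kΩ, so V_A = 31.5 × 16.51/25.44 = 20.44 V.
Then V_B = V_A × (R3‖R_L)/(R2 + R3‖R_L) = 20.44 × 6.512/16.51 = 8.06 V.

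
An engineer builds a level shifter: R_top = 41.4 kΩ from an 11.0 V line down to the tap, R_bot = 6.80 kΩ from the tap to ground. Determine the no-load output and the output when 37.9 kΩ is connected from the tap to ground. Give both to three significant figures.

Open-circuit: V = 11.0 × 6.80/(41.4 + 6.80) = 1.55 V.
With the load, R_bot becomes R_bot‖R_L = 5.766 kΩ, so V = 11.0 × 5.766/47.17 = 1.34 V.

Unloaded: 1.55 V; loaded: 1.34 V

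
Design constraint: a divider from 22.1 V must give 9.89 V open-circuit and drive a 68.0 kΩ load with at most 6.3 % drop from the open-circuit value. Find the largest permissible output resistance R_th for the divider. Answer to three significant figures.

Loading drop = R_th/(R_th + R_L) ≤ 0.0630, so R_th ≤ R_L · ε/(1−ε) = 68.0 kΩ × 0.0630/0.9370 = 4.57 kΩ.
(Any R1, R2 with R2/(R1+R2) = 0.448 and R1‖R2 ≤ 4.57 kΩ will meet the spec.)

R_th ≤ 4.57 kΩ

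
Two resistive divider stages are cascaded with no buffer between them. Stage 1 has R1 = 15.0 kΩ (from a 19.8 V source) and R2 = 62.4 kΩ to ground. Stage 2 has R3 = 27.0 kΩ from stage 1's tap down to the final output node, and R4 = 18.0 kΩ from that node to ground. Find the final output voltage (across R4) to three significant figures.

V_out ≈ 5.03 V

Stage 2 presents R3+R4 = 45.00 kΩ as a load on stage 1's tap.
Stage 1's lower leg becomes R2‖(R3+R4) = 26.15 kΩ, so V_mid = 19.8 × 26.15/41.15 = 12.58 V.
Stage 2 is itself unloaded: V_out = V_mid × R4/(R3+R4) = 12.58 × 18.0/45.00 = 5.03 V.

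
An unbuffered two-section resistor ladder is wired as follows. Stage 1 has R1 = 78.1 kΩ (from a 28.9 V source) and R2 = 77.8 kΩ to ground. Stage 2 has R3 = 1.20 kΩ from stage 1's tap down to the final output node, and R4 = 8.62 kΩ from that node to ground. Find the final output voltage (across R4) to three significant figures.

V_out ≈ 2.55 V

Stage 2 presents R3+R4 = 9.820 kΩ as a load on stage 1's tap.
Stage 1's lower leg becomes R2‖(R3+R4) = 8.719 kΩ, so V_mid = 28.9 × 8.719/86.82 = 2.902 V.
Stage 2 is itself unloaded: V_out = V_mid × R4/(R3+R4) = 2.902 × 8.62/9.820 = 2.55 V.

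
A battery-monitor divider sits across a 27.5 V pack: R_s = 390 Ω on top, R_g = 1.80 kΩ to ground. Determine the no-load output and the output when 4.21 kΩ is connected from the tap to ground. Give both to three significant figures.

Unloaded: 22.6 V; loaded: 21.0 V

Open-circuit: V = 27.5 × 1800/(390 + 1800) = 22.6 V.
With the load, R_g becomes R_g‖R_L = 1261 Ω, so V = 27.5 × 1261/1651 = 21.0 V.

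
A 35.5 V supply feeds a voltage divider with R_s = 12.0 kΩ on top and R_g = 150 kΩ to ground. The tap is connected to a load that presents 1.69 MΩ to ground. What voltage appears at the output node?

V_out ≈ 32.7 V

The load sits in parallel with R_g: R_g‖R_L = (150 × 1690) / (150 + 1690) = 137.8 kΩ.
V_out = 35.5 × 137.8 / (12.0 + 137.8) = 35.5 × 137.8/149.8 = 32.7 V.
(Unloaded it would have been 32.9 V.)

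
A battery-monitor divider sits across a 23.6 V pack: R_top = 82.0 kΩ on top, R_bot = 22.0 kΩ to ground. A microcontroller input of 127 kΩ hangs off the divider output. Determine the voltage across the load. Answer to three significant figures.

The load sits in parallel with R_bot: R_bot‖R_L = (22.0 × 127) / (22.0 + 127) = 18.75 kΩ.
V_out = 23.6 × 18.75 / (82.0 + 18.75) = 23.6 × 18.75/100.8 = 4.39 V.
(Unloaded it would have been 4.99 V.)

V_out ≈ 4.39 V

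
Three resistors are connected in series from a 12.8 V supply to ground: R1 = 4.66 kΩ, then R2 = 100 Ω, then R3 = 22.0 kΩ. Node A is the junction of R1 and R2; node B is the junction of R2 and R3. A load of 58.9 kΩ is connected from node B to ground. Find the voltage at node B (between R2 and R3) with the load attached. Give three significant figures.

V ≈ 9.87 V

At node B, R3 is in parallel with the load: R3‖R_L = 16020 Ω.
Below node A the resistance is R2 + (R3‖R_L) = 16120 Ω, so V_A = 12.8 × 16120/20780 = 9.929 V.
Then V_B = V_A × (R3‖R_L)/(R2 + R3‖R_L) = 9.929 × 16020/16120 = 9.87 V.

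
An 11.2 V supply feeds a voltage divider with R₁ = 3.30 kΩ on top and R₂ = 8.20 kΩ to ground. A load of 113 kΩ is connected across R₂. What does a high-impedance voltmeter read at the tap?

The load sits in parallel with R₂: R₂‖R_L = (8.20 × 113) / (8.20 + 113) = 7.645 kΩ.
V_out = 11.2 × 7.645 / (3.30 + 7.645) = 11.2 × 7.645/10.95 = 7.82 V.

V_out ≈ 7.82 V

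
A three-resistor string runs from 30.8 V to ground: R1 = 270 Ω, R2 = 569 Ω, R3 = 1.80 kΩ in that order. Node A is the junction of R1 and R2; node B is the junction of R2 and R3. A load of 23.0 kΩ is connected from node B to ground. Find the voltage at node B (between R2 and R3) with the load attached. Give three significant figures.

At node B, R3 is in parallel with the load: R3‖R_L = 1669 Ω.
Below node A the resistance is R2 + (R3‖R_L) = 2238 Ω, so V_A = 30.8 × 2238/2508 = 27.48 V.
Then V_B = V_A × (R3‖R_L)/(R2 + R3‖R_L) = 27.48 × 1669/2238 = 20.5 V.

V ≈ 20.5 V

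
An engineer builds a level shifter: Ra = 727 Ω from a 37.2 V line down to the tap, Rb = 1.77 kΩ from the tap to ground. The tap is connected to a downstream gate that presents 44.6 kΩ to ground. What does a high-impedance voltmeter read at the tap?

V_out ≈ 26.1 V

The load sits in parallel with Rb: Rb‖R_L = (1770 × 44600) / (1770 + 44600) = 1702 Ω.
V_out = 37.2 × 1702 / (727 + 1702) = 37.2 × 1702/2429 = 26.1 V.
(Unloaded it would have been 26.4 V.)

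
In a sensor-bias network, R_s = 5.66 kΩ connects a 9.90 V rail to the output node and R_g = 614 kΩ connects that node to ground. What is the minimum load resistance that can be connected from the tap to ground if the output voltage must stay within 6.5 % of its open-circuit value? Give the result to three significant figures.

Output resistance R_th = R_s‖R_g = (5.66 × 614)/619.7 = 5.608 kΩ.
The fractional drop is R_th/(R_th + R_L); requiring this ≤ 0.0650 gives R_L ≥ R_th(1/0.0650 − 1) = 5.608 × 14.38 = 80.7 kΩ.

R_L(min) ≈ 80.7 kΩ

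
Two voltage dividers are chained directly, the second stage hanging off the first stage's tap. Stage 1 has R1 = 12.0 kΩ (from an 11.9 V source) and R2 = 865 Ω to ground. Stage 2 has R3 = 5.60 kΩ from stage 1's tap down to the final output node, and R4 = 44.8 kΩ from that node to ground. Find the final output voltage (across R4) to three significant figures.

V_out ≈ 0.700 V

Stage 2 presents R3+R4 = 50400 Ω as a load on stage 1's tap.
Stage 1's lower leg becomes R2‖(R3+R4) = 850.4 Ω, so V_mid = 11.9 × 850.4/12850 = 0.7875 V.
Stage 2 is itself unloaded: V_out = V_mid × R4/(R3+R4) = 0.7875 × 44800/50400 = 0.700 V.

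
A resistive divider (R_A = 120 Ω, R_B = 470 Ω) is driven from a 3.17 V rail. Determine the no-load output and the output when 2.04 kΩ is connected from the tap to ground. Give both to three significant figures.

Unloaded: 2.53 V; loaded: 2.41 V

Open-circuit: V = 3.17 × 470/(120 + 470) = 2.53 V.
With the load, R_B becomes R_B‖R_L = 382.0 Ω, so V = 3.17 × 382.0/502.0 = 2.41 V.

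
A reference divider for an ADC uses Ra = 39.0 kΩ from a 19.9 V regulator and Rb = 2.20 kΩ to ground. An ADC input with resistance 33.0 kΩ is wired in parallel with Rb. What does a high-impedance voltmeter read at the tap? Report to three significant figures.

V_out ≈ 1.00 V

The load sits in parallel with Rb: Rb‖R_L = (2.20 × 33.0) / (2.20 + 33.0) = 2.062 kΩ.
V_out = 19.9 × 2.062 / (39.0 + 2.062) = 19.9 × 2.062/41.06 = 1.00 V.
(Unloaded it would have been 1.06 V.)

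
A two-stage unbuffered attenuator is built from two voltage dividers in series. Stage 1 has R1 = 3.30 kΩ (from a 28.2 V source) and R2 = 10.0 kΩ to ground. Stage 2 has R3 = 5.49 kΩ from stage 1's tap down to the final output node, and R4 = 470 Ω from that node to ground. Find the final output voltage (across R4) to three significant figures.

Stage 2 presents R3+R4 = 5960 Ω as a load on stage 1's tap.
Stage 1's lower leg becomes R2‖(R3+R4) = 3734 Ω, so V_mid = 28.2 × 3734/7034 = 14.97 V.
Stage 2 is itself unloaded: V_out = V_mid × R4/(R3+R4) = 14.97 × 470/5960 = 1.18 V.

V_out ≈ 1.18 V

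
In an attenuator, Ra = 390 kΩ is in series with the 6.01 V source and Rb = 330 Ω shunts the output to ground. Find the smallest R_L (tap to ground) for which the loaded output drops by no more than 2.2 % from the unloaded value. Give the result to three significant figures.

R_L(min) ≈ 14.7 kΩ

Output resistance R_th = Ra‖Rb = (390000 × 330)/390300 = 329.7 Ω.
The fractional drop is R_th/(R_th + R_L); requiring this ≤ 0.0220 gives R_L ≥ R_th(1/0.0220 − 1) = 329.7 × 44.45 = 14.7 kΩ.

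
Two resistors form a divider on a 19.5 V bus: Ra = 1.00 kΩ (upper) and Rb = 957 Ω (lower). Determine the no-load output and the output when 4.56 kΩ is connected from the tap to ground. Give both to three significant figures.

Open-circuit: V = 19.5 × 957/(1000 + 957) = 9.54 V.
With the load, Rb becomes Rb‖R_L = 791.0 Ω, so V = 19.5 × 791.0/1791 = 8.61 V.

Unloaded: 9.54 V; loaded: 8.61 V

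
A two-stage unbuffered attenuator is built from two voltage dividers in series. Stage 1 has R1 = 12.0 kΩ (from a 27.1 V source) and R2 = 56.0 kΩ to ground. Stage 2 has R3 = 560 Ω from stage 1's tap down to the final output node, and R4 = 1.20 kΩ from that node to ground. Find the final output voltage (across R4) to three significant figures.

V_out ≈ 2.30 V

Stage 2 presents R3+R4 = 1760 Ω as a load on stage 1's tap.
Stage 1's lower leg becomes R2‖(R3+R4) = 1706 Ω, so V_mid = 27.1 × 1706/13710 = 3.374 V.
Stage 2 is itself unloaded: V_out = V_mid × R4/(R3+R4) = 3.374 × 1200/1760 = 2.30 V.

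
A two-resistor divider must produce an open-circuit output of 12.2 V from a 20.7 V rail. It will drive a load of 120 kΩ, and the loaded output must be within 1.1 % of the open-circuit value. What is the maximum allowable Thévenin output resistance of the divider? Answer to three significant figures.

Loading drop = R_th/(R_th + R_L) ≤ 0.0110, so R_th ≤ R_L · ε/(1−ε) = 120 kΩ × 0.0110/0.9890 = 1.33 kΩ.

R_th ≤ 1.33 kΩ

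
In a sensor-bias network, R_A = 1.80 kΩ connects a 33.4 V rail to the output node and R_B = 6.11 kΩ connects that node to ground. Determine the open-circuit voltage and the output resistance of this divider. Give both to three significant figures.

V_th is the open-circuit tap voltage: 33.4 × 6.11/(1.80 + 6.11) = 25.8 V.
With the supply zeroed, R_A and R_B appear in parallel from the tap: R_th = R_A‖R_B = (1.80 × 6.11)/7.910 = 1.39 kΩ.

V_th = 25.8 V, R_th = 1.39 kΩ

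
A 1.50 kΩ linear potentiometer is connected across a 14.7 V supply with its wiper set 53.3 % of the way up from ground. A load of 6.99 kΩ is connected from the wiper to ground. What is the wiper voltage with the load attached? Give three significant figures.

The wiper splits the pot into (1−α)R = 700.5 Ω above and αR = 799.5 Ω below.
Lower section ‖ load = 717.4 Ω.
V_wiper = 14.7 × 717.4/(700.5 + 717.4) = 7.44 V.

V ≈ 7.44 V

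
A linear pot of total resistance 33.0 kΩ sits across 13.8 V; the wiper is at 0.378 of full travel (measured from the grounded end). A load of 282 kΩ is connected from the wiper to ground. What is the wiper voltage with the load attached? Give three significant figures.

The wiper splits the pot into (1−α)R = 20.53 kΩ above and αR = 12.47 kΩ below.
Lower section ‖ load = 11.95 kΩ.
V_wiper = 13.8 × 11.95/(20.53 + 11.95) = 5.08 V.

V ≈ 5.08 V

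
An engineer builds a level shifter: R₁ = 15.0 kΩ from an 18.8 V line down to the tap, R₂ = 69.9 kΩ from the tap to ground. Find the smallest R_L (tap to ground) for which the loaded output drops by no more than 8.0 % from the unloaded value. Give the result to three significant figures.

Output resistance R_th = R₁‖R₂ = (15.0 × 69.9)/84.90 = 12.35 kΩ.
The fractional drop is R_th/(R_th + R_L); requiring this ≤ 0.0800 gives R_L ≥ R_th(1/0.0800 − 1) = 12.35 × 11.50 = 142 kΩ.

R_L(min) ≈ 142 kΩ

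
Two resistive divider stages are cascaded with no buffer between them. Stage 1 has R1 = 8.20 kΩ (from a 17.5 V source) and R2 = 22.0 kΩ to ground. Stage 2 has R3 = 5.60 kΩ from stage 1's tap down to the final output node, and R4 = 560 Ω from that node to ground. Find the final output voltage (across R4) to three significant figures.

V_out ≈ 0.588 V

Stage 2 presents R3+R4 = 6160 Ω as a load on stage 1's tap.
Stage 1's lower leg becomes R2‖(R3+R4) = 4812 Ω, so V_mid = 17.5 × 4812/13010 = 6.472 V.
Stage 2 is itself unloaded: V_out = V_mid × R4/(R3+R4) = 6.472 × 560/6160 = 0.588 V.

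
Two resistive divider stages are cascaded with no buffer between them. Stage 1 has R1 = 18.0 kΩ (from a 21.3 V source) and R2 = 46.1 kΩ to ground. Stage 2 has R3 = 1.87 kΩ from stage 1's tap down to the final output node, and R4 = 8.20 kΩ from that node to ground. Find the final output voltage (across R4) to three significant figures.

V_out ≈ 5.46 V

Stage 2 presents R3+R4 = 10.07 kΩ as a load on stage 1's tap.
Stage 1's lower leg becomes R2‖(R3+R4) = 8.265 kΩ, so V_mid = 21.3 × 8.265/26.26 = 6.702 V.
Stage 2 is itself unloaded: V_out = V_mid × R4/(R3+R4) = 6.702 × 8.20/10.07 = 5.46 V.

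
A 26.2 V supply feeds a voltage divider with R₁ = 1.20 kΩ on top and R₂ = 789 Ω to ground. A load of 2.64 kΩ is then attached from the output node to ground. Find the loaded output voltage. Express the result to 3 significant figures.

V_out ≈ 8.81 V

The load sits in parallel with R₂: R₂‖R_L = (789 × 2640) / (789 + 2640) = 607.5 Ω.
V_out = 26.2 × 607.5 / (1200 + 607.5) = 26.2 × 607.5/1807 = 8.81 V.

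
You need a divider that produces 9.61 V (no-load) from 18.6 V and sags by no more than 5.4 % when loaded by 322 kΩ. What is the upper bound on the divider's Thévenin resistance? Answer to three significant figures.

Loading drop = R_th/(R_th + R_L) ≤ 0.0540, so R_th ≤ R_L · ε/(1−ε) = 322 kΩ × 0.0540/0.9460 = 18.4 kΩ.

R_th ≤ 18.4 kΩ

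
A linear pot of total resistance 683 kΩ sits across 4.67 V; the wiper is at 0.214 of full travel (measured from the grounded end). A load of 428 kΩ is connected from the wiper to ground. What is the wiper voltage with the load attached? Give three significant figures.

V ≈ 0.788 V

The wiper splits the pot into (1−α)R = 536.8 kΩ above and αR = 146.2 kΩ below.
Lower section ‖ load = 109.0 kΩ.
V_wiper = 4.67 × 109.0/(536.8 + 109.0) = 0.788 V.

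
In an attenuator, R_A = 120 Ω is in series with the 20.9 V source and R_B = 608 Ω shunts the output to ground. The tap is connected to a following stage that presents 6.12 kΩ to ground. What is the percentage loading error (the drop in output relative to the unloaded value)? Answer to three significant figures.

The divider's output (Thévenin) resistance is R_A‖R_B = 100.2 Ω.
Fractional drop under load = R_th/(R_th + R_L) = 100.2 / (100.2 + 6120) = 0.01611.
So the output falls by 1.61 %.

1.61 %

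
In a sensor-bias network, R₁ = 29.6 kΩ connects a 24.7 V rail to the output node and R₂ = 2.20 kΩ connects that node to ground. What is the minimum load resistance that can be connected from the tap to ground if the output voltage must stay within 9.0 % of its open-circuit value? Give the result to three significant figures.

R_L(min) ≈ 20.7 kΩ

Output resistance R_th = R₁‖R₂ = (29.6 × 2.20)/31.80 = 2.048 kΩ.
The fractional drop is R_th/(R_th + R_L); requiring this ≤ 0.0900 gives R_L ≥ R_th(1/0.0900 − 1) = 2.048 × 10.11 = 20.7 kΩ.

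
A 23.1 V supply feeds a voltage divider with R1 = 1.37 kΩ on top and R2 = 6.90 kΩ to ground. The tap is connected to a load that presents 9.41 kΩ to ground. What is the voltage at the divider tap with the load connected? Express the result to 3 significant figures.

The load sits in parallel with R2: R2‖R_L = (6.90 × 9.41) / (6.90 + 9.41) = 3.981 kΩ.
V_out = 23.1 × 3.981 / (1.37 + 3.981) = 23.1 × 3.981/5.351 = 17.2 V.

V_out ≈ 17.2 V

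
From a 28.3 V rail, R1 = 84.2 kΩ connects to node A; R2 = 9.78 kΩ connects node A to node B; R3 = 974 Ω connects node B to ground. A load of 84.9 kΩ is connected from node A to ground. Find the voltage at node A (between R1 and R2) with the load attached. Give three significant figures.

V ≈ 2.88 V

Below node A the series string R2+R3 = 10750 Ω sits in parallel with the 84900 Ω load: 9545 Ω.
V_A = 28.3 × 9545/(84200 + 9545) = 2.88 V.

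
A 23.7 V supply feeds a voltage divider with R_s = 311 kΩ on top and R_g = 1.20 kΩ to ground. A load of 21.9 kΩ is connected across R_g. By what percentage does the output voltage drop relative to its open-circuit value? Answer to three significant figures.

5.18 %

The divider's output (Thévenin) resistance is R_s‖R_g = 1.195 kΩ.
Fractional drop under load = R_th/(R_th + R_L) = 1.195 / (1.195 + 21.9) = 0.05176.
So the output falls by 5.18 %.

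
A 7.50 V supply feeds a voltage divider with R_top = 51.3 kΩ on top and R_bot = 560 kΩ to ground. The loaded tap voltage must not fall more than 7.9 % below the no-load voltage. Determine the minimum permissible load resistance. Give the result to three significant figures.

R_L(min) ≈ 548 kΩ

Output resistance R_th = R_top‖R_bot = (51.3 × 560)/611.3 = 46.99 kΩ.
The fractional drop is R_th/(R_th + R_L); requiring this ≤ 0.0790 gives R_L ≥ R_th(1/0.0790 − 1) = 46.99 × 11.66 = 548 kΩ.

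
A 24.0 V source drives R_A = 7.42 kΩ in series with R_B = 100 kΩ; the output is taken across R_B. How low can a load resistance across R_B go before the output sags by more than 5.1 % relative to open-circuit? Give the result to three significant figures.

R_L(min) ≈ 129 kΩ

Output resistance R_th = R_A‖R_B = (7.42 × 100)/107.4 = 6.907 kΩ.
The fractional drop is R_th/(R_th + R_L); requiring this ≤ 0.0510 gives R_L ≥ R_th(1/0.0510 − 1) = 6.907 × 18.61 = 129 kΩ.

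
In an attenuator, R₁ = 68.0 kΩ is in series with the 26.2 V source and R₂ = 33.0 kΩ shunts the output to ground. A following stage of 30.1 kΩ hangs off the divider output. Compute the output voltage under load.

The load sits in parallel with R₂: R₂‖R_L = (33.0 × 30.1) / (33.0 + 30.1) = 15.74 kΩ.
V_out = 26.2 × 15.74 / (68.0 + 15.74) = 26.2 × 15.74/83.74 = 4.93 V.

V_out ≈ 4.93 V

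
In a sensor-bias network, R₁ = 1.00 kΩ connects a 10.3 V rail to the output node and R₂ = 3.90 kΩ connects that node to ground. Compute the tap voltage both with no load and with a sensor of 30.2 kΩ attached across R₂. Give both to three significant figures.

Unloaded: 8.20 V; loaded: 7.99 V

Open-circuit: V = 10.3 × 3.90/(1.00 + 3.90) = 8.20 V.
With the load, R₂ becomes R₂‖R_L = 3.454 kΩ, so V = 10.3 × 3.454/4.454 = 7.99 V.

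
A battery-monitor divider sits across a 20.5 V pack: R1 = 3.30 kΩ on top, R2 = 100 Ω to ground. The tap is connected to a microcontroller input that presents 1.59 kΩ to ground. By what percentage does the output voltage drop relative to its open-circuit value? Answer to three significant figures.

5.75 %

The divider's output (Thévenin) resistance is R1‖R2 = 97.06 Ω.
Fractional drop under load = R_th/(R_th + R_L) = 97.06 / (97.06 + 1590) = 0.05753.
So the output falls by 5.75 %.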